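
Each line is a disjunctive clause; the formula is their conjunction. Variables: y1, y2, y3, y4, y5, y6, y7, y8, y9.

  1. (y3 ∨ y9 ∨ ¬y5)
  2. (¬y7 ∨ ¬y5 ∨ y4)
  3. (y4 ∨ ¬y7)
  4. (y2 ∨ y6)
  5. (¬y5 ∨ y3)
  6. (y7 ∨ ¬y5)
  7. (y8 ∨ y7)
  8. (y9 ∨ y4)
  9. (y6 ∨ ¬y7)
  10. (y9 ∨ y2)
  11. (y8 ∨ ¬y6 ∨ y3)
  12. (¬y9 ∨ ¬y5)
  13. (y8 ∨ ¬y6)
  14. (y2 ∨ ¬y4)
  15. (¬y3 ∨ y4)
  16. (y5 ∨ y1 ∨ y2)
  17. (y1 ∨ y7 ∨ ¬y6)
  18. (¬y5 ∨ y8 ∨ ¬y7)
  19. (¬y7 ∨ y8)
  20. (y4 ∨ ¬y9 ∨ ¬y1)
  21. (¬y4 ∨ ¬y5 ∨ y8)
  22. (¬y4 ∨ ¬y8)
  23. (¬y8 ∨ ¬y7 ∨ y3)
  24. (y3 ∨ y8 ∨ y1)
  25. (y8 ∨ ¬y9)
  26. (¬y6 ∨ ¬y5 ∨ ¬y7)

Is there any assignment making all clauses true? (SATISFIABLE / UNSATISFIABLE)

SATISFIABLE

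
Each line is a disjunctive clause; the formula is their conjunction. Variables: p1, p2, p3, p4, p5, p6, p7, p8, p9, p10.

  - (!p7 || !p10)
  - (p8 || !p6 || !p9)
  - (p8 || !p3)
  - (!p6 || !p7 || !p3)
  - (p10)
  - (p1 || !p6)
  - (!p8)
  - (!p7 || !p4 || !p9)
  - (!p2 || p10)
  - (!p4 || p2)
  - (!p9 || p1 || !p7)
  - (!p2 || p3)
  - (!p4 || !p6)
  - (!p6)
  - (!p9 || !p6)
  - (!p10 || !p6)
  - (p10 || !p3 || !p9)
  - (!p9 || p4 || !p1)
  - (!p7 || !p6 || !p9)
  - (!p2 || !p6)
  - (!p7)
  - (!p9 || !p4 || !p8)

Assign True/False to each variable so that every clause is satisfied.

p1=True, p2=False, p3=False, p4=False, p5=True, p6=False, p7=False, p8=False, p9=False, p10=True

Check each clause:
  1. (!p10 || !p7) — !p7 is true.
  2. (!p6 || p8 || !p9) — !p6 is true.
  3. (!p3 || p8) — !p3 is true.
  4. (!p6 || !p7 || !p3) — !p7 is true.
  5. (p10) — p10 is true.
  6. (!p6 || p1) — p1 is true.
  7. (!p8) — !p8 is true.
  8. (!p4 || !p9 || !p7) — !p7 is true.
  9. (p10 || !p2) — p10 is true.
  10. (p2 || !p4) — !p4 is true.
  11. (!p7 || p1 || !p9) — p1 is true.
  12. (p3 || !p2) — !p2 is true.
  13. (!p4 || !p6) — !p6 is true.
  14. (!p6) — !p6 is true.
  15. (!p9 || !p6) — !p6 is true.
  16. (!p6 || !p10) — !p6 is true.
  17. (p10 || !p9 || !p3) — p10 is true.
  18. (p4 || !p1 || !p9) — !p9 is true.
  19. (!p6 || !p7 || !p9) — !p7 is true.
  20. (!p2 || !p6) — !p6 is true.
  21. (!p7) — !p7 is true.
  22. (!p8 || !p4 || !p9) — !p8 is true.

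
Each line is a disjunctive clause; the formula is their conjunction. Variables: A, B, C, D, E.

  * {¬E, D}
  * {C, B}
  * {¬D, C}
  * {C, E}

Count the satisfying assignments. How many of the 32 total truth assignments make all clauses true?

12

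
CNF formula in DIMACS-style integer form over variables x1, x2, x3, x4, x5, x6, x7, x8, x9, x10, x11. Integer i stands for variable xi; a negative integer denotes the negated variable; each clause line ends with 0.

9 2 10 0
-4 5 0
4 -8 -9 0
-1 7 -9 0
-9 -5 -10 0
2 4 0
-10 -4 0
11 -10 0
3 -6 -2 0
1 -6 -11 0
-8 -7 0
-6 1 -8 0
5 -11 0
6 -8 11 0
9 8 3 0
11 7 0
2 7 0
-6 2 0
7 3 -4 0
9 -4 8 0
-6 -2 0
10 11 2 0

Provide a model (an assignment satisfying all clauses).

x3 occurs only positively in the remaining clauses — set x3 = True.
Set x1 = True and propagate.
Branch on x2: take x2 = True.
  then x6 is forced to False.
For the remaining variables, x4 = False, x5 = False, x7 = True, x8 = False, x9 = True, x10 = False, x11 = False works.

x1 = True, x2 = True, x3 = True, x4 = False, x5 = False, x6 = False, x7 = True, x8 = False, x9 = True, x10 = False, x11 = False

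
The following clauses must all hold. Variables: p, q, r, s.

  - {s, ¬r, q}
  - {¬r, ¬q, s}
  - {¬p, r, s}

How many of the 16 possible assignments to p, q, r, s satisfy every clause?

10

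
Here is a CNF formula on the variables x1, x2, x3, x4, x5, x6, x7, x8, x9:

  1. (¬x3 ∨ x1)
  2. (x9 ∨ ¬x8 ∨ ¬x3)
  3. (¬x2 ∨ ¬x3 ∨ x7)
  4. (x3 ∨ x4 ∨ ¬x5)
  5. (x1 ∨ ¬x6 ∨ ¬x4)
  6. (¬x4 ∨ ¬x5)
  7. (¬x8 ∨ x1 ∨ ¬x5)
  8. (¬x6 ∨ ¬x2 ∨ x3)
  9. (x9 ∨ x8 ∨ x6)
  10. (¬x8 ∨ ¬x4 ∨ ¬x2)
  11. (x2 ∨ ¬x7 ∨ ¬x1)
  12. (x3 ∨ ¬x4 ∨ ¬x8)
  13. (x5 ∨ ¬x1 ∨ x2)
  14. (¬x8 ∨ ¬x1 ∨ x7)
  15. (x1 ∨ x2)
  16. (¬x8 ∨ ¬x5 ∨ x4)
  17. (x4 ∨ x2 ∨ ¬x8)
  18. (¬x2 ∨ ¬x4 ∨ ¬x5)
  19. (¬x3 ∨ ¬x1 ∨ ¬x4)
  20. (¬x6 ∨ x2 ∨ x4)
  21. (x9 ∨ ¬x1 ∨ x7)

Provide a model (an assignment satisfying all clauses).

x1=0, x2=1, x3=0, x4=0, x5=0, x6=0, x7=0, x8=1, x9=1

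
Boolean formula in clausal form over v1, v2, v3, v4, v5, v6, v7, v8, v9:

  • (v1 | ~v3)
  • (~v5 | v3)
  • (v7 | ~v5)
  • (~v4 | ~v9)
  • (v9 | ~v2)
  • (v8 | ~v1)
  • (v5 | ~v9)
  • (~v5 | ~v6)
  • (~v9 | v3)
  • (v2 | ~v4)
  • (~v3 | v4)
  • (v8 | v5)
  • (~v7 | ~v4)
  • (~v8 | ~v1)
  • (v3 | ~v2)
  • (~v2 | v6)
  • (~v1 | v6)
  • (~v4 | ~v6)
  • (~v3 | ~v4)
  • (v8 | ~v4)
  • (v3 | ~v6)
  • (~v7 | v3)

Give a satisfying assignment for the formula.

v1=False, v2=False, v3=False, v4=False, v5=False, v6=False, v7=False, v8=True, v9=False

Check each clause:
  1. (~v3 | v1) — ~v3 is true.
  2. (~v5 | v3) — ~v5 is true.
  3. (v7 | ~v5) — ~v5 is true.
  4. (~v9 | ~v4) — ~v4 is true.
  5. (~v2 | v9) — ~v2 is true.
  6. (v8 | ~v1) — v8 is true.
  7. (~v9 | v5) — ~v9 is true.
  8. (~v5 | ~v6) — ~v6 is true.
  9. (~v9 | v3) — ~v9 is true.
  10. (v2 | ~v4) — ~v4 is true.
  11. (v4 | ~v3) — ~v3 is true.
  12. (v5 | v8) — v8 is true.
  13. (~v7 | ~v4) — ~v7 is true.
  14. (~v8 | ~v1) — ~v1 is true.
  15. (v3 | ~v2) — ~v2 is true.
  16. (~v2 | v6) — ~v2 is true.
  17. (~v1 | v6) — ~v1 is true.
  18. (~v6 | ~v4) — ~v6 is true.
  19. (~v4 | ~v3) — ~v4 is true.
  20. (v8 | ~v4) — v8 is true.
  21. (~v6 | v3) — ~v6 is true.
  22. (~v7 | v3) — ~v7 is true.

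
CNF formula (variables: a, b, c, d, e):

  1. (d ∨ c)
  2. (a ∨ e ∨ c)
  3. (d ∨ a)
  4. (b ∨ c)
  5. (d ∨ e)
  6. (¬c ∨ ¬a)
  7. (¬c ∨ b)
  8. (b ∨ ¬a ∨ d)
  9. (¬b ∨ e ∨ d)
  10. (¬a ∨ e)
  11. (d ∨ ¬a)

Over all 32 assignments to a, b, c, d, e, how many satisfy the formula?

Satisfying assignments:
  a=0 b=1 c=0 d=1 e=1
  a=0 b=1 c=1 d=1 e=0
  a=0 b=1 c=1 d=1 e=1
  a=1 b=1 c=0 d=1 e=1
That's 4 in total.

4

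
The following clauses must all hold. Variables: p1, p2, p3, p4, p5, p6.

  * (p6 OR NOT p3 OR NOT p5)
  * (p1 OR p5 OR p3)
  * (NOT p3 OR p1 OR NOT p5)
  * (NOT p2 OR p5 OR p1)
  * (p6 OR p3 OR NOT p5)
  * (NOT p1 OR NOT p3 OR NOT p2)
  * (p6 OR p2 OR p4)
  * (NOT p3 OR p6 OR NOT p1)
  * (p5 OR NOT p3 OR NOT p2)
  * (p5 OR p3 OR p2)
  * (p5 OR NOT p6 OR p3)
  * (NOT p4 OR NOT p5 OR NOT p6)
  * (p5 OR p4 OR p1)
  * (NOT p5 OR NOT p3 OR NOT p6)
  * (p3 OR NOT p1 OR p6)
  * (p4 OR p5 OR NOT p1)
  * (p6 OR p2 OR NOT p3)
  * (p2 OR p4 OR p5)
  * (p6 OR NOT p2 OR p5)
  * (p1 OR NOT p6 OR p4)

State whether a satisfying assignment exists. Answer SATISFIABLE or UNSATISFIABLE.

Branch on p1: take p1 = True.
Set p2 = False and propagate.
For the remaining variables, p3 = False, p4 = False, p5 = True, p6 = True works.
So p1 = T, p2 = F, p3 = F, p4 = F, p5 = T, p6 = T is a satisfying assignment.

SATISFIABLE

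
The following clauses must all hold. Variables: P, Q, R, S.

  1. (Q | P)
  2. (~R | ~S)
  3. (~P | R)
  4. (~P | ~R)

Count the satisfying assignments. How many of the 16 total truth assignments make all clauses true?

The models are:
  P=0 Q=1 R=0 S=0
  P=0 Q=1 R=0 S=1
  P=0 Q=1 R=1 S=0
Count: 3.

3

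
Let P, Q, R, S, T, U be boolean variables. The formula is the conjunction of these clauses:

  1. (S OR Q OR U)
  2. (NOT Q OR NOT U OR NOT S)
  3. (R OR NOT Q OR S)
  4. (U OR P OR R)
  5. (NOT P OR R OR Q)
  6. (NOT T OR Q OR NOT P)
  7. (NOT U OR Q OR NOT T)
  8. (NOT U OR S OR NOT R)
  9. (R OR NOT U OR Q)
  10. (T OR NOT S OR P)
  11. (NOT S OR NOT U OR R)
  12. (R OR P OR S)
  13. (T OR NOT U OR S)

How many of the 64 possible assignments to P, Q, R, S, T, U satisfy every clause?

Split on S, then U.
  S=T, U=T: remaining (P,Q,R,T) ∈ {(T,F,T,F)} — 1.
  S=T, U=F: 7 of the 16 assignments to (P,Q,R,T) work.
  S=F, U=T: a clause becomes empty — 0.
  S=F, U=F: remaining (P,Q,R,T) ∈ {(F,T,T,F); (F,T,T,T); (T,T,T,F); (T,T,T,T)} — 4.
Total: 1 + 7 + 0 + 4 = 12.

12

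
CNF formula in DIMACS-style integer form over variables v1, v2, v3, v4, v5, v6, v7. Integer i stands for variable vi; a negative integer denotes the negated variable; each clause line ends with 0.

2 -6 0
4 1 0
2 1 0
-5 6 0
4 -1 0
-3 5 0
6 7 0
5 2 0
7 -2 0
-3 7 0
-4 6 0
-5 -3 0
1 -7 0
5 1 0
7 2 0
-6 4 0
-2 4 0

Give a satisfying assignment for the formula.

v1=T  v2=T  v3=F  v4=T  v5=T  v6=T  v7=T

Check each clause:
  1. (~v6 \/ v2) — v2 is true.
  2. (v4 \/ v1) — v1 is true.
  3. (v2 \/ v1) — v1 is true.
  4. (~v5 \/ v6) — v6 is true.
  5. (v4 \/ ~v1) — v4 is true.
  6. (~v3 \/ v5) — v5 is true.
  7. (v7 \/ v6) — v6 is true.
  8. (v5 \/ v2) — v2 is true.
  9. (~v2 \/ v7) — v7 is true.
  10. (v7 \/ ~v3) — ~v3 is true.
  11. (v6 \/ ~v4) — v6 is true.
  12. (~v5 \/ ~v3) — ~v3 is true.
  13. (v1 \/ ~v7) — v1 is true.
  14. (v1 \/ v5) — v1 is true.
  15. (v7 \/ v2) — v2 is true.
  16. (v4 \/ ~v6) — v4 is true.
  17. (v4 \/ ~v2) — v4 is true.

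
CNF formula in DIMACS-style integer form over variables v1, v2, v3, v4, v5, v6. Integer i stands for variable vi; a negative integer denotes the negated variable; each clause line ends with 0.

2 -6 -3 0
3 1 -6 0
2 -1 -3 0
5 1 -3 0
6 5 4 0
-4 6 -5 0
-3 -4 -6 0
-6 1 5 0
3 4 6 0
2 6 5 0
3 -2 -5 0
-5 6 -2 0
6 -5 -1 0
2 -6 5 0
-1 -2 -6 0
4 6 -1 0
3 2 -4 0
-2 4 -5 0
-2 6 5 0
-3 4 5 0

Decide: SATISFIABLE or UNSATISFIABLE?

Try v1 = True.
Try v2 = False.
  then v3 is forced to False.
  then v4 is forced to False.
  then v6 is forced to True.
  then v5 is forced to True.
So v1=True, v2=False, v3=False, v4=False, v5=True, v6=True is a satisfying assignment.

SATISFIABLE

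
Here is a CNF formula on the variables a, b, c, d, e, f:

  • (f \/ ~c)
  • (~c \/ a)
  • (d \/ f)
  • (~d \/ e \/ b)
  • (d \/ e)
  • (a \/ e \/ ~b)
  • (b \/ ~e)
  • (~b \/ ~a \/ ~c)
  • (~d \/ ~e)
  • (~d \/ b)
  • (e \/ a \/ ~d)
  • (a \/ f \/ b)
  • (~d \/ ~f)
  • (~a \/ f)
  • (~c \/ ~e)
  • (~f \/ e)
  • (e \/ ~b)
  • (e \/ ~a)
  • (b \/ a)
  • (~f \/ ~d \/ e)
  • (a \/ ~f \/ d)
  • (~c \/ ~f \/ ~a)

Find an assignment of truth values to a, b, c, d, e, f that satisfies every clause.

a = T, b = T, c = F, d = F, e = T, f = T

Check each clause:
  1. (f \/ ~c) — ~c is true.
  2. (~c \/ a) — a is true.
  3. (d \/ f) — f is true.
  4. (b \/ e \/ ~d) — b is true.
  5. (e \/ d) — e is true.
  6. (e \/ ~b \/ a) — a is true.
  7. (~e \/ b) — b is true.
  8. (~b \/ ~a \/ ~c) — ~c is true.
  9. (~e \/ ~d) — ~d is true.
  10. (~d \/ b) — b is true.
  11. (~d \/ a \/ e) — a is true.
  12. (b \/ f \/ a) — a is true.
  13. (~d \/ ~f) — ~d is true.
  14. (~a \/ f) — f is true.
  15. (~c \/ ~e) — ~c is true.
  16. (e \/ ~f) — e is true.
  17. (~b \/ e) — e is true.
  18. (~a \/ e) — e is true.
  19. (b \/ a) — a is true.
  20. (~f \/ ~d \/ e) — ~d is true.
  21. (d \/ ~f \/ a) — a is true.
  22. (~a \/ ~c \/ ~f) — ~c is true.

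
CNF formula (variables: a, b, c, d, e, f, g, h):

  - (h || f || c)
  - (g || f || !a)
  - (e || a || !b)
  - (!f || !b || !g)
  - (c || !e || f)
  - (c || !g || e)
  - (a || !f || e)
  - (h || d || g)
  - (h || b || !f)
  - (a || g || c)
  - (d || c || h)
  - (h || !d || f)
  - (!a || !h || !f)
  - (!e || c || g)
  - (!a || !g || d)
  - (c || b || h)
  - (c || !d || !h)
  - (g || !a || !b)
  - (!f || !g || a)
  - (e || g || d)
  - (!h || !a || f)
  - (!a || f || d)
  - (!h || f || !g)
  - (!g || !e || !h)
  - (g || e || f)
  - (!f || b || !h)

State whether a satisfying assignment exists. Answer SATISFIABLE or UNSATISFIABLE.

SATISFIABLE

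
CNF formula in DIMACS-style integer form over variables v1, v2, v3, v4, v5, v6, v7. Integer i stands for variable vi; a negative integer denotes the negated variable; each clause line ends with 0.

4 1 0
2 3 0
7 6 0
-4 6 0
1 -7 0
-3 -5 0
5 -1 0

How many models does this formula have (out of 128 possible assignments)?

Case analysis on v1 and v3:
  v1=T, v3=T: a clause becomes empty — 0.
  v1=T, v3=F: 5 of the 32 assignments to (v2,v4,v5,v6,v7) work.
  v1=F, v3=T: remaining (v2,v4,v5,v6,v7) ∈ {(F,T,F,T,F); (T,T,F,T,F)} — 2.
  v1=F, v3=F: remaining (v2,v4,v5,v6,v7) ∈ {(T,T,F,T,F); (T,T,T,T,F)} — 2.
Total: 0 + 5 + 2 + 2 = 9.

9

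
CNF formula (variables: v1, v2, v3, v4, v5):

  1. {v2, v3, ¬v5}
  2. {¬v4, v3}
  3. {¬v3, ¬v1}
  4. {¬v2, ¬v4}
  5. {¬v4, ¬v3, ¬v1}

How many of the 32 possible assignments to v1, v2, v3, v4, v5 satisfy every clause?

12

Split on v3, then v4.
  v3=1, v4=1: remaining (v1,v2,v5) ∈ {(0,0,0); (0,0,1)} — 2.
  v3=1, v4=0: remaining (v1,v2,v5) ∈ {(0,0,0); (0,0,1); (0,1,0); (0,1,1)} — 4.
  v3=0, v4=1: a clause becomes empty — 0.
  v3=0, v4=0: v1 free; 3 ways for (v2,v5) × 2^1 = 6.
Total: 2 + 4 + 0 + 6 = 12.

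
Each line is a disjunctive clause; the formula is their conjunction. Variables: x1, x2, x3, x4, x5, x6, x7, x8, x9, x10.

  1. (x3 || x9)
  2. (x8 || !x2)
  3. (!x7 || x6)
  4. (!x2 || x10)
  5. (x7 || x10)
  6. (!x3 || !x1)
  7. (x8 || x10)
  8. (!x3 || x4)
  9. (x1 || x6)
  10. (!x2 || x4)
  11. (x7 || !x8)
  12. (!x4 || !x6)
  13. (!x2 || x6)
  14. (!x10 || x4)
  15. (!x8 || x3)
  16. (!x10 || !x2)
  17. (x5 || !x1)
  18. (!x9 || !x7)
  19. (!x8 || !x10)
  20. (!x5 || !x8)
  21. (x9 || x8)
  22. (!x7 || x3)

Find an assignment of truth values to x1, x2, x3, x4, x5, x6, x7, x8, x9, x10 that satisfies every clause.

x1=True, x2=False, x3=False, x4=True, x5=True, x6=False, x7=False, x8=False, x9=True, x10=True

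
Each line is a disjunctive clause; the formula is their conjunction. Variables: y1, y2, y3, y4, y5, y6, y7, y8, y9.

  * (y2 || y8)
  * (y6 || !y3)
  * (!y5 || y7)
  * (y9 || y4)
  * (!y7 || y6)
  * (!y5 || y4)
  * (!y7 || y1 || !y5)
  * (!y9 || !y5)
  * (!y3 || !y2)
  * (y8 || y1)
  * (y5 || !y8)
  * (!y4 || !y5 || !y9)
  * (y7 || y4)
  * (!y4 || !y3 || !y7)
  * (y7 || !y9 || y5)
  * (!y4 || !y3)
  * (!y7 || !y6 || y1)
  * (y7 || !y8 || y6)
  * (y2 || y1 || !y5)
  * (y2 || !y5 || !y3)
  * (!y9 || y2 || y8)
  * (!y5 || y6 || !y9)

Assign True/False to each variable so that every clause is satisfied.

y1 = T, y2 = T, y3 = F, y4 = T, y5 = T, y6 = T, y7 = T, y8 = F, y9 = F

y1 occurs only positively in the remaining clauses — set y1 = True.
Pure literal: y3 appears only negated; assign y3 = False.
Branch on y2: take y2 = True.
The remaining clauses are satisfied by y4 = True, y5 = True, y6 = True, y7 = True, y8 = False, y9 = False.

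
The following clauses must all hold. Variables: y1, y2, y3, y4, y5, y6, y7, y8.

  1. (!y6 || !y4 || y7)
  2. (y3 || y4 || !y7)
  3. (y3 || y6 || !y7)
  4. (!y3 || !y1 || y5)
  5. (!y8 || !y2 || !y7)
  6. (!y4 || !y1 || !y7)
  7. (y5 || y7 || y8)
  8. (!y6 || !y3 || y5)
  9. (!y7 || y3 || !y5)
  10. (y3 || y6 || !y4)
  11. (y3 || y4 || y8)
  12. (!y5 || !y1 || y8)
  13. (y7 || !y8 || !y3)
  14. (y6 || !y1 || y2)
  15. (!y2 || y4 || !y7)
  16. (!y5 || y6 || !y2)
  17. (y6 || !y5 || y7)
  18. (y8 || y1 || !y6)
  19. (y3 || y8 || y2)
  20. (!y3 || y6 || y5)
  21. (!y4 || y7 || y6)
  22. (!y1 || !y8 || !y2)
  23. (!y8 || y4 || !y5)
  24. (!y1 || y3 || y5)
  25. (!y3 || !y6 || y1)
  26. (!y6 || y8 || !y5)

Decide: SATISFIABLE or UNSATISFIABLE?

SATISFIABLE

Try y1 = False.
The remaining clauses are satisfied by y2 = False, y3 = False, y4 = False, y5 = False, y6 = True, y7 = False, y8 = True.
So y1=F  y2=F  y3=F  y4=F  y5=F  y6=T  y7=F  y8=T is a satisfying assignment.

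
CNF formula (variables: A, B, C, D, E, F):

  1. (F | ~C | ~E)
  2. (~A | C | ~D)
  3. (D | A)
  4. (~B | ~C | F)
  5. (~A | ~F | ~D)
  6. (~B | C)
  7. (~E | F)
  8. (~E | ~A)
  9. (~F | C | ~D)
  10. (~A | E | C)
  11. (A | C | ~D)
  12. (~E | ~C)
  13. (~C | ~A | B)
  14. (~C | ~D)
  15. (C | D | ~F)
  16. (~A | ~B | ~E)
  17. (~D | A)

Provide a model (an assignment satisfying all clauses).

A=1, B=1, C=1, D=0, E=0, F=1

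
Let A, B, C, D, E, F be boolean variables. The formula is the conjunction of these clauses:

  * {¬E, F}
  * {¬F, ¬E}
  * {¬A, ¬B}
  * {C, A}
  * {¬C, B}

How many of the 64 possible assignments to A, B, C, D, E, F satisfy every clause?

8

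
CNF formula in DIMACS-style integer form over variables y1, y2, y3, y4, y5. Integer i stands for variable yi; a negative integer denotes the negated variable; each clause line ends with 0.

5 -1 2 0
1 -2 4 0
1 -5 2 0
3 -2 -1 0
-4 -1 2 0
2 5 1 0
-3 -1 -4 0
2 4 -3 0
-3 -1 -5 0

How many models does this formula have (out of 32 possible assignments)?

Satisfying assignments:
  y1=F y2=T y3=F y4=T y5=F
  y1=F y2=T y3=F y4=T y5=T
  y1=F y2=T y3=T y4=T y5=F
  y1=F y2=T y3=T y4=T y5=T
  y1=T y2=F y3=F y4=F y5=T
  y1=T y2=T y3=T y4=F y5=F
Count: 6.

6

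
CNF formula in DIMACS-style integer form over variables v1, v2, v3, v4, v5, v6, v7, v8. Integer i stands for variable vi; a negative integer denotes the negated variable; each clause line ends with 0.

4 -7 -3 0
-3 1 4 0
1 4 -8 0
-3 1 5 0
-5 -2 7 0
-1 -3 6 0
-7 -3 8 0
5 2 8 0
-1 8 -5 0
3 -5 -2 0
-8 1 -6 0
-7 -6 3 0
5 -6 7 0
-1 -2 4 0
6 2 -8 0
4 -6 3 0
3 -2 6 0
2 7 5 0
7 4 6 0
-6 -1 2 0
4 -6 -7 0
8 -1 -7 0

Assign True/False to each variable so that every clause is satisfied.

v1=0, v2=0, v3=0, v4=1, v5=1, v6=0, v7=1, v8=0

Check each clause:
  1. (!v3 || !v7 || v4) — v4 is true.
  2. (v4 || !v3 || v1) — v4 is true.
  3. (v4 || v1 || !v8) — !v8 is true.
  4. (v1 || v5 || !v3) — v5 is true.
  5. (!v5 || !v2 || v7) — !v2 is true.
  6. (v6 || !v1 || !v3) — !v3 is true.
  7. (v8 || !v3 || !v7) — !v3 is true.
  8. (v8 || v2 || v5) — v5 is true.
  9. (!v1 || !v5 || v8) — !v1 is true.
  10. (v3 || !v5 || !v2) — !v2 is true.
  11. (!v6 || v1 || !v8) — !v8 is true.
  12. (!v6 || !v7 || v3) — !v6 is true.
  13. (v7 || !v6 || v5) — !v6 is true.
  14. (v4 || !v1 || !v2) — v4 is true.
  15. (!v8 || v6 || v2) — !v8 is true.
  16. (v4 || v3 || !v6) — !v6 is true.
  17. (v3 || v6 || !v2) — !v2 is true.
  18. (v7 || v5 || v2) — v5 is true.
  19. (v7 || v6 || v4) — v4 is true.
  20. (!v1 || v2 || !v6) — !v6 is true.
  21. (!v6 || !v7 || v4) — !v6 is true.
  22. (!v1 || v8 || !v7) — !v1 is true.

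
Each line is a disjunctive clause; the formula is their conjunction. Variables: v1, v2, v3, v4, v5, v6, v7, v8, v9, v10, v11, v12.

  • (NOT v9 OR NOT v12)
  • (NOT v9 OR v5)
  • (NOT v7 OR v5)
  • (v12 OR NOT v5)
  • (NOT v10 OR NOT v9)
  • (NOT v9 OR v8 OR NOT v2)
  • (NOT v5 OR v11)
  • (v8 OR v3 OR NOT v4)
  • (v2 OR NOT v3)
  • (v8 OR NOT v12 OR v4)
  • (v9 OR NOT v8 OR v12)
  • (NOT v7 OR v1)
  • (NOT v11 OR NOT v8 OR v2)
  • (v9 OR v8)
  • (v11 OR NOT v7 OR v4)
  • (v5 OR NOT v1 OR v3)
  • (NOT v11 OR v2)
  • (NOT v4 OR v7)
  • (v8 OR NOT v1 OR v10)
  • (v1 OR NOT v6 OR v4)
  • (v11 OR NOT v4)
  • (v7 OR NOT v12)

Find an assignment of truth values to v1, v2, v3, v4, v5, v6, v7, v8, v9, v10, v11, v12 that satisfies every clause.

v6 occurs only negated in the remaining clauses — set v6 = False.
Try v1 = True.
The remaining clauses are satisfied by v2 = True, v3 = False, v4 = False, v5 = True, v7 = True, v8 = True, v9 = False, v10 = False, v11 = True, v12 = True.

v1=True, v2=True, v3=False, v4=False, v5=True, v6=False, v7=True, v8=True, v9=False, v10=False, v11=True, v12=True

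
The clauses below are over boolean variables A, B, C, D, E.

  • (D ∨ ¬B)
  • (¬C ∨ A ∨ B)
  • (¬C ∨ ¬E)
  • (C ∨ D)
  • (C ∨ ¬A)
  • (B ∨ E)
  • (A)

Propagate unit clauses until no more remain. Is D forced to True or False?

Unit clause (A) sets A = True.
(C ∨ ¬A): since A = True, the clause reduces to (C). C = True.
From (¬E ∨ ¬C) and C = True: E = False.
In (B ∨ E), E is now false; B must hold, so B = True.
From (¬B ∨ D) and B = True: D = True.

True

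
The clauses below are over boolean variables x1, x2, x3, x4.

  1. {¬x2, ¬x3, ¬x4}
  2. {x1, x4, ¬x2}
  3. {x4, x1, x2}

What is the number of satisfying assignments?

Case analysis on x2 and x4:
  x2=T, x4=T: remaining (x1,x3) ∈ {(F,F); (T,F)} — 2.
  x2=T, x4=F: remaining (x1,x3) ∈ {(T,F); (T,T)} — 2.
  x2=F, x4=T: remaining (x1,x3) ∈ {(F,F); (F,T); (T,F); (T,T)} — 4.
  x2=F, x4=F: remaining (x1,x3) ∈ {(T,F); (T,T)} — 2.
Total: 2 + 2 + 4 + 2 = 10.

10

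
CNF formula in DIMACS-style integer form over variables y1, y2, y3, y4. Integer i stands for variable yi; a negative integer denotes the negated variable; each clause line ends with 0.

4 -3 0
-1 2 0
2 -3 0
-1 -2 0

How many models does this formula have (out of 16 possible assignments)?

5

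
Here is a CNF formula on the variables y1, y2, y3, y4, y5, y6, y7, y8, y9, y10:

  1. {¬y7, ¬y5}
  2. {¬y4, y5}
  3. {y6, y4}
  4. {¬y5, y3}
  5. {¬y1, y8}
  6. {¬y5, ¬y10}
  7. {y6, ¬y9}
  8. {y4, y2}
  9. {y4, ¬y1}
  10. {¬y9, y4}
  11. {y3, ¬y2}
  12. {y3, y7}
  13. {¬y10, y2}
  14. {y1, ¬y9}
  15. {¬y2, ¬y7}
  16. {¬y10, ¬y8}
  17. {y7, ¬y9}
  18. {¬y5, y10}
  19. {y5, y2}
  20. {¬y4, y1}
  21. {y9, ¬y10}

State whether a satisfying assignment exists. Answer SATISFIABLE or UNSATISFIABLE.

Pure literal: y3 appears only positively; assign y3 = True.
Pure literal: y6 appears only positively; assign y6 = True.
Try y1 = False.
  then y9 is forced to False.
  then y4 is forced to False.
  then y2 is forced to True.
  then y7 is forced to False.
  then y10 is forced to False.
  then y5 is forced to False.
y8 is now unconstrained; take y8 = False.
So y1 = 0  y2 = 1  y3 = 1  y4 = 0  y5 = 0  y6 = 1  y7 = 0  y8 = 0  y9 = 0  y10 = 0 is a satisfying assignment.

SATISFIABLE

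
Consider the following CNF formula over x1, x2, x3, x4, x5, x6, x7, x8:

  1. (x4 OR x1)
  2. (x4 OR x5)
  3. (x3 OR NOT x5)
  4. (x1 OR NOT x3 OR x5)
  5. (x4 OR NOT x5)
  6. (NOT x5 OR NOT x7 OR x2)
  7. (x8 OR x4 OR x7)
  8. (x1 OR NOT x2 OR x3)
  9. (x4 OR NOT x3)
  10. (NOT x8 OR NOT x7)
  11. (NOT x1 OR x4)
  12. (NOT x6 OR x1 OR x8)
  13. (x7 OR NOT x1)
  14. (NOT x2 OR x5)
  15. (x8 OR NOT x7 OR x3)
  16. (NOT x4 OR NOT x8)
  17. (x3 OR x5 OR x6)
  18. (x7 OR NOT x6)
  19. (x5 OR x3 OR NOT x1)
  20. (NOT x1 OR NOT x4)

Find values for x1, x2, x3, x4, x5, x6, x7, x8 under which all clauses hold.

Try x1 = False.
  then x4 is forced to True.
  then x8 is forced to False.
  then x6 is forced to False.
The remaining clauses are satisfied by x2 = False, x3 = True, x5 = True, x7 = False.
Every clause has at least one true literal under this assignment.
Check each clause:
  1. (x4 OR x1) — x4 is true.
  2. (x4 OR x5) — x4 is true.
  3. (x3 OR NOT x5) — x3 is true.
  4. (x5 OR x1 OR NOT x3) — x5 is true.
  5. (NOT x5 OR x4) — x4 is true.
  6. (NOT x5 OR x2 OR NOT x7) — NOT x7 is true.
  7. (x7 OR x4 OR x8) — x4 is true.
  8. (NOT x2 OR x3 OR x1) — x3 is true.
  9. (x4 OR NOT x3) — x4 is true.
  10. (NOT x7 OR NOT x8) — NOT x8 is true.
  11. (NOT x1 OR x4) — x4 is true.
  12. (x1 OR x8 OR NOT x6) — NOT x6 is true.
  13. (NOT x1 OR x7) — NOT x1 is true.
  14. (NOT x2 OR x5) — x5 is true.
  15. (x8 OR x3 OR NOT x7) — NOT x7 is true.
  16. (NOT x8 OR NOT x4) — NOT x8 is true.
  17. (x6 OR x3 OR x5) — x3 is true.
  18. (NOT x6 OR x7) — NOT x6 is true.
  19. (x5 OR NOT x1 OR x3) — x3 is true.
  20. (NOT x4 OR NOT x1) — NOT x1 is true.

x1=False, x2=False, x3=True, x4=True, x5=True, x6=False, x7=False, x8=False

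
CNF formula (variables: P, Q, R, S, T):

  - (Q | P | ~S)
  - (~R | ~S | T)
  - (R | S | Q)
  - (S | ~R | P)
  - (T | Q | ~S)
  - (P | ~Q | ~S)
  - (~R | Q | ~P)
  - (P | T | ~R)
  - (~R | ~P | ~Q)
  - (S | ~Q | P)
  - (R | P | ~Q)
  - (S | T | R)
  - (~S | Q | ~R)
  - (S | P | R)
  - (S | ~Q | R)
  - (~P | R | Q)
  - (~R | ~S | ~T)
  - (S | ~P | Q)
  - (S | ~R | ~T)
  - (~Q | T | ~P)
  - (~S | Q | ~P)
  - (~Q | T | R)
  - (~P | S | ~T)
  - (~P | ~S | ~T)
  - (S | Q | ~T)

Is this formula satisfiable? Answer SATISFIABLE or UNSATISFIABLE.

S = True:
  Q = True:
    propagation gives P=True, R=False, T=True; an empty clause results — contradiction.
  Q = False:
    propagation gives P=True; an empty clause results — contradiction.
S = False:
  R = True:
    propagation gives P=True, Q=True; an empty clause results — contradiction.
  R = False:
    propagation gives Q=True; an empty clause results — contradiction.
Every branch closes, so no satisfying assignment exists.

UNSATISFIABLE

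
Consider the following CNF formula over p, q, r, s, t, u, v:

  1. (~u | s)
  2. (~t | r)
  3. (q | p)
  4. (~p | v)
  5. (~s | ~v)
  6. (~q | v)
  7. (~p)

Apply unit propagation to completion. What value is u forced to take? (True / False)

False

Unit clause (~p) sets p = False.
In (q | p), p is now false; q must hold, so q = True.
From (~q | v) and q = True: v = True.
In (~v | ~s), ~v is now false; ~s must hold, so s = False.
From (~u | s) and s = False: u = False.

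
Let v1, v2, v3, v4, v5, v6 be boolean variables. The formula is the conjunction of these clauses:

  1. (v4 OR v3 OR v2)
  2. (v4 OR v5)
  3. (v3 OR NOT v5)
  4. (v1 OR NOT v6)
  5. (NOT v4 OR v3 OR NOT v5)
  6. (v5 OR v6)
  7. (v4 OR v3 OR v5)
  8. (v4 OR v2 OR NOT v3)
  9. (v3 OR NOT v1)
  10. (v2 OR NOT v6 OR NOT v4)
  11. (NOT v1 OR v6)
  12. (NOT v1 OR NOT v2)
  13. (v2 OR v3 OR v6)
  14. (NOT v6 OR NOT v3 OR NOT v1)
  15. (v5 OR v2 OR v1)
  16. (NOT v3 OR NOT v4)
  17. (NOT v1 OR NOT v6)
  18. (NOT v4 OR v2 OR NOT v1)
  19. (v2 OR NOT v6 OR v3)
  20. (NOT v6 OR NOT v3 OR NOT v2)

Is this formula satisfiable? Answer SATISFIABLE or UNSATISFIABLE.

Set v1 = False and propagate.
  then v6 is forced to False.
  then v5 is forced to True.
  then v3 is forced to True.
  then v4 is forced to False.
  then v2 is forced to True.
So v1=0  v2=1  v3=1  v4=0  v5=1  v6=0 is a satisfying assignment.

SATISFIABLE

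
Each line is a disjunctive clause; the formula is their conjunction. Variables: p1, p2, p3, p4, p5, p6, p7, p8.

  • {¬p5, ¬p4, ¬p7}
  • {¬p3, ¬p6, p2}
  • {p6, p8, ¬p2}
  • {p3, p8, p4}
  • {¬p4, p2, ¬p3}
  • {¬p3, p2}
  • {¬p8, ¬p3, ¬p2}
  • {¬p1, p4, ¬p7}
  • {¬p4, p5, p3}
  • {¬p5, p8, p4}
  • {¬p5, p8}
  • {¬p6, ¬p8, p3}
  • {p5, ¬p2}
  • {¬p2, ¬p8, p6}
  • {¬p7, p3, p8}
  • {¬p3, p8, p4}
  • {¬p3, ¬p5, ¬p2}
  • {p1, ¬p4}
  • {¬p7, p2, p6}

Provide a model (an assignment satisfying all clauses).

p1=True  p2=False  p3=False  p4=False  p5=False  p6=False  p7=False  p8=True

Pure literal: p7 appears only negated; assign p7 = False.
Try p1 = True.
Try p2 = False.
  then p3 is forced to False.
The remaining clauses are satisfied by p4 = False, p5 = False, p6 = False, p8 = True.
Check each clause:
  1. {¬p7, ¬p5, ¬p4} — ¬p7 is true.
  2. {¬p3, p2, ¬p6} — ¬p6 is true.
  3. {¬p2, p6, p8} — p8 is true.
  4. {p8, p4, p3} — p8 is true.
  5. {p2, ¬p4, ¬p3} — ¬p4 is true.
  6. {¬p3, p2} — ¬p3 is true.
  7. {¬p2, ¬p3, ¬p8} — ¬p3 is true.
  8. {p4, ¬p7, ¬p1} — ¬p7 is true.
  9. {p5, ¬p4, p3} — ¬p4 is true.
  10. {p4, p8, ¬p5} — p8 is true.
  11. {p8, ¬p5} — p8 is true.
  12. {¬p6, p3, ¬p8} — ¬p6 is true.
  13. {¬p2, p5} — ¬p2 is true.
  14. {p6, ¬p8, ¬p2} — ¬p2 is true.
  15. {p3, ¬p7, p8} — p8 is true.
  16. {p4, p8, ¬p3} — p8 is true.
  17. {¬p3, ¬p2, ¬p5} — ¬p5 is true.
  18. {¬p4, p1} — p1 is true.
  19. {¬p7, p6, p2} — ¬p7 is true.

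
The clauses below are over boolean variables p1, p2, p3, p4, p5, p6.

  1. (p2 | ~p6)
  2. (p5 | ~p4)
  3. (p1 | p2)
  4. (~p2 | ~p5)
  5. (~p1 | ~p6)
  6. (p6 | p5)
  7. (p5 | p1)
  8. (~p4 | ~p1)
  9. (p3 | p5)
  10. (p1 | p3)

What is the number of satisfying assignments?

The models are:
  p1=1 p2=0 p3=0 p4=0 p5=1 p6=0
  p1=1 p2=0 p3=1 p4=0 p5=1 p6=0
Count: 2.

2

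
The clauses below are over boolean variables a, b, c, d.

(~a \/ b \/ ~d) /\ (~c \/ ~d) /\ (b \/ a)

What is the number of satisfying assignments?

8

Satisfying assignments:
  a=F b=T c=F d=F
  a=F b=T c=F d=T
  a=F b=T c=T d=F
  a=T b=F c=F d=F
  a=T b=F c=T d=F
  a=T b=T c=F d=F
  a=T b=T c=F d=T
  a=T b=T c=T d=F
Count: 8.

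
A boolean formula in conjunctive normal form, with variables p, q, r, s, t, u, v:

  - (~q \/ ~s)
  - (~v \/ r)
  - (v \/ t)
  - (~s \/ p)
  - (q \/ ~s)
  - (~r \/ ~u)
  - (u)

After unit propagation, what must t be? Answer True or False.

Unit clause (u) sets u = True.
(~r \/ ~u): since u = True, the clause reduces to (~r). r = False.
(~v \/ r): since r = False, the clause reduces to (~v). v = False.
In (v \/ t), v is now false; t must hold, so t = True.

True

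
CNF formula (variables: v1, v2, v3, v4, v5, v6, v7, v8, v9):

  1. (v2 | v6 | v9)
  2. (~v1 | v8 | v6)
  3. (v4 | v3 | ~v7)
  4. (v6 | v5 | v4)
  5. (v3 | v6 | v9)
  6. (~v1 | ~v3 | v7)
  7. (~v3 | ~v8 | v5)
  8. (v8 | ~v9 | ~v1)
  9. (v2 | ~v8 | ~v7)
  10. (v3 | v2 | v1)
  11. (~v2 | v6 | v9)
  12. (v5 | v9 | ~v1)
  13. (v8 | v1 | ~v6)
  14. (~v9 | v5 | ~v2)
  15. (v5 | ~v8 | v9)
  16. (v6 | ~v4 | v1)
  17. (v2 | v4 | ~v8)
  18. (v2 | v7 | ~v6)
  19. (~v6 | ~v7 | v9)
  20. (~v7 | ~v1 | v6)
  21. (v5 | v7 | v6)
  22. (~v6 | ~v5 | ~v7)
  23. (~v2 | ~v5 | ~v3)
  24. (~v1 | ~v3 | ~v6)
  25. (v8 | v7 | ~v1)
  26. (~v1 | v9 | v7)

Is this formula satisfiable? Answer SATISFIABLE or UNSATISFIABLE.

SATISFIABLE

Set v1 = False and propagate.
The remaining clauses are satisfied by v2 = False, v3 = True, v4 = False, v5 = True, v6 = False, v7 = False, v8 = False, v9 = True.
So v1=0, v2=0, v3=1, v4=0, v5=1, v6=0, v7=0, v8=0, v9=1 is a satisfying assignment.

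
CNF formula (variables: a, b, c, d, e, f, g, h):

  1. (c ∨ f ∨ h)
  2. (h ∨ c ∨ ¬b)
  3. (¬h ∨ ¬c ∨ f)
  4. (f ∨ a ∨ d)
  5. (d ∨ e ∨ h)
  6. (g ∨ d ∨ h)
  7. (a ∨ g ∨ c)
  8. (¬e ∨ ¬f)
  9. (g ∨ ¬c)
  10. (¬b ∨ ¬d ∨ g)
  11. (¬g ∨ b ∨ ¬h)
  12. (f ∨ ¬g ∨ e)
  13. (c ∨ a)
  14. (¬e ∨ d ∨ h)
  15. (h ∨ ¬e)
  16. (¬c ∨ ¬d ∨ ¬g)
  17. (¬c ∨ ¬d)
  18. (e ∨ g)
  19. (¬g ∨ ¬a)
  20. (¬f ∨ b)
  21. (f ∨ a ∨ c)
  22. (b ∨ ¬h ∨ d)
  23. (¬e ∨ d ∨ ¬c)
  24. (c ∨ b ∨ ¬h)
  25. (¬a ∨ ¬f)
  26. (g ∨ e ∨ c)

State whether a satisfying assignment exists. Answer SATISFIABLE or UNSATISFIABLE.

SATISFIABLE

Set a = False and propagate.
  then c is forced to True.
  then g is forced to True.
  then d is forced to False.
  then f is forced to True.
  then e is forced to False.
  then h is forced to True.
  then b is forced to True.
So a=0, b=1, c=1, d=0, e=0, f=1, g=1, h=1 is a satisfying assignment.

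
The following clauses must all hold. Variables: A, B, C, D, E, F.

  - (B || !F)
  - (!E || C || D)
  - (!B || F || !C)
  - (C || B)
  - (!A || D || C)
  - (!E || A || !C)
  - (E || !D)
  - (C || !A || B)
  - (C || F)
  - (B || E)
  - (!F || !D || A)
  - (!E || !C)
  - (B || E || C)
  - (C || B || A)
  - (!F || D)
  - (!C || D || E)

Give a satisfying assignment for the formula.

A=True  B=True  C=False  D=True  E=True  F=True

Branch on A: take A = True.
For the remaining variables, B = True, C = False, D = True, E = True, F = True works.
Every clause has at least one true literal under this assignment.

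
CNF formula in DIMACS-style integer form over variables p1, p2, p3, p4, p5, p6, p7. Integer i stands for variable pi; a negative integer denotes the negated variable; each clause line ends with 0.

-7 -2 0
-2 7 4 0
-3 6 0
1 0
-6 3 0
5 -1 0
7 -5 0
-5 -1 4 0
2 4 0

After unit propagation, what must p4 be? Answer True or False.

(p1) stands alone — p1 = True.
(p5 ∨ ¬p1): since p1 = True, the clause reduces to (p5). p5 = True.
In (p7 ∨ ¬p5), ¬p5 is now false; p7 must hold, so p7 = True.
In (¬p7 ∨ ¬p2), ¬p7 is now false; ¬p2 must hold, so p2 = False.
In (p4 ∨ ¬p5 ∨ ¬p1), ¬p5, ¬p1 are now false; p4 must hold, so p4 = True.

True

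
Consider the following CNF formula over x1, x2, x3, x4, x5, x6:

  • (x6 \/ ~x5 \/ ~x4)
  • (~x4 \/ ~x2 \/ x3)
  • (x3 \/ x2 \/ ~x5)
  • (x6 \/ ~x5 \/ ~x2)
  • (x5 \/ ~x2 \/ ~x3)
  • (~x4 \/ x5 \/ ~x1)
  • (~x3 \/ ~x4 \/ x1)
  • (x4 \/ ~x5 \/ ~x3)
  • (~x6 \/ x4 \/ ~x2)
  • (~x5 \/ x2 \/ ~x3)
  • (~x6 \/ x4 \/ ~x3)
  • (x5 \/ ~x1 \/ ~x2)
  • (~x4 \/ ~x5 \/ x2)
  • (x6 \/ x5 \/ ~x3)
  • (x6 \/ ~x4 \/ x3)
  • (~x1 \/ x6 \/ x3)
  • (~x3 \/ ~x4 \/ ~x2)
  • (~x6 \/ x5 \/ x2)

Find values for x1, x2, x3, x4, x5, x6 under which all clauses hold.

x1=False  x2=False  x3=False  x4=False  x5=False  x6=False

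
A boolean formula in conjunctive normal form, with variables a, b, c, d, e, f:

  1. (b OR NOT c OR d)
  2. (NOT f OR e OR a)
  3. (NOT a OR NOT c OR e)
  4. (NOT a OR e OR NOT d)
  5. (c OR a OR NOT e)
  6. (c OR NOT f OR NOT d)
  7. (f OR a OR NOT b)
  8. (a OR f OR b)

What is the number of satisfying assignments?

Case analysis on a and c:
  a=1, c=1: f free; 3 ways for (b,d,e) × 2^1 = 6.
  a=1, c=0: b free; 5 ways for (d,e,f) × 2^1 = 10.
  a=0, c=1: remaining (b,d,e,f) ∈ {(0,1,1,1); (1,0,1,1); (1,1,1,1)} — 3.
  a=0, c=0: a clause becomes empty — 0.
Total: 6 + 10 + 3 + 0 = 19.

19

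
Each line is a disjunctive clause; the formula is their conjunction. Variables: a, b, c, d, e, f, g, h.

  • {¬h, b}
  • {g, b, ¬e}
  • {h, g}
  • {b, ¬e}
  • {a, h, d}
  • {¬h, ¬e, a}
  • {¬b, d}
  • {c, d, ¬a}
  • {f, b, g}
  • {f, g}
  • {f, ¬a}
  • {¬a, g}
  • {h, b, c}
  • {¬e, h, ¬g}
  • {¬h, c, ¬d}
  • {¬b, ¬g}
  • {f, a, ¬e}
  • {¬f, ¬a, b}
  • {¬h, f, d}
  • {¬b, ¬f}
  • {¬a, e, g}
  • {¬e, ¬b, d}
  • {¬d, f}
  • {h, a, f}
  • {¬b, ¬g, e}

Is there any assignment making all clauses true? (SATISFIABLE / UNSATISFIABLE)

SATISFIABLE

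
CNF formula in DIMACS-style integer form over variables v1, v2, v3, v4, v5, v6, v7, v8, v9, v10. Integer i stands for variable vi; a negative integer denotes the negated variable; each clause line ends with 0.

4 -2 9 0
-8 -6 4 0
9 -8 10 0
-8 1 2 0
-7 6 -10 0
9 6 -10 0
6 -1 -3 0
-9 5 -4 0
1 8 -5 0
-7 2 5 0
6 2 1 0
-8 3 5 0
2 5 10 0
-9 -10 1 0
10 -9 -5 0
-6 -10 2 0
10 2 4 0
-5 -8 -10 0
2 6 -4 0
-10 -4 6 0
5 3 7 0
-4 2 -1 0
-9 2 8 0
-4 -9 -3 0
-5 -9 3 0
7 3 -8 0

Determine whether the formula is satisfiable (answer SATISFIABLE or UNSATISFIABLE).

SATISFIABLE

Set v1 = True and propagate.
The remaining clauses are satisfied by v2 = True, v3 = True, v4 = True, v5 = False, v6 = True, v7 = True, v8 = False, v9 = False, v10 = False.
So v1 = 1, v2 = 1, v3 = 1, v4 = 1, v5 = 0, v6 = 1, v7 = 1, v8 = 0, v9 = 0, v10 = 0 is a satisfying assignment.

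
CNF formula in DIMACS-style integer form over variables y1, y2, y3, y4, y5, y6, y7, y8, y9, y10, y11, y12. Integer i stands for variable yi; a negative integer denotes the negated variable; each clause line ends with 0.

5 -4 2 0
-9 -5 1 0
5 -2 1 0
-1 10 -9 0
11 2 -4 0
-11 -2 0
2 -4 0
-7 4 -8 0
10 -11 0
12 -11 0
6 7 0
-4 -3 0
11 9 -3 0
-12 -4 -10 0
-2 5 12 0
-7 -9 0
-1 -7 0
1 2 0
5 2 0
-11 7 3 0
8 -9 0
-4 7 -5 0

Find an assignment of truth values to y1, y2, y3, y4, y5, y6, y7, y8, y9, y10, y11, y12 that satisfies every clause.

Try y1 = False.
  then y2 is forced to True.
  then y5 is forced to True.
  then y9 is forced to False.
  then y11 is forced to False.
  then y3 is forced to False.
Try y4 = False.
The remaining clauses are satisfied by y6 = False, y7 = True, y8 = False, y10 = True, y12 = True.

y1 = F, y2 = T, y3 = F, y4 = F, y5 = T, y6 = F, y7 = T, y8 = F, y9 = F, y10 = T, y11 = F, y12 = T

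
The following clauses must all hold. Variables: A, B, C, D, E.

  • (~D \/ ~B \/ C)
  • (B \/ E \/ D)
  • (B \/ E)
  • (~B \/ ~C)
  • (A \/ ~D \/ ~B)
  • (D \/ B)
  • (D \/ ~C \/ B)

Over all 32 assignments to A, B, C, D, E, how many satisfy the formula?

8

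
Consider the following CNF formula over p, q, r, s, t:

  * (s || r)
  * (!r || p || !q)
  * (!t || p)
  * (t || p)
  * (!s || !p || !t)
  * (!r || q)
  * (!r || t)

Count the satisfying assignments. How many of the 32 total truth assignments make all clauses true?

3

The models are:
  p=1 q=0 r=0 s=1 t=0
  p=1 q=1 r=0 s=1 t=0
  p=1 q=1 r=1 s=0 t=1
Count: 3.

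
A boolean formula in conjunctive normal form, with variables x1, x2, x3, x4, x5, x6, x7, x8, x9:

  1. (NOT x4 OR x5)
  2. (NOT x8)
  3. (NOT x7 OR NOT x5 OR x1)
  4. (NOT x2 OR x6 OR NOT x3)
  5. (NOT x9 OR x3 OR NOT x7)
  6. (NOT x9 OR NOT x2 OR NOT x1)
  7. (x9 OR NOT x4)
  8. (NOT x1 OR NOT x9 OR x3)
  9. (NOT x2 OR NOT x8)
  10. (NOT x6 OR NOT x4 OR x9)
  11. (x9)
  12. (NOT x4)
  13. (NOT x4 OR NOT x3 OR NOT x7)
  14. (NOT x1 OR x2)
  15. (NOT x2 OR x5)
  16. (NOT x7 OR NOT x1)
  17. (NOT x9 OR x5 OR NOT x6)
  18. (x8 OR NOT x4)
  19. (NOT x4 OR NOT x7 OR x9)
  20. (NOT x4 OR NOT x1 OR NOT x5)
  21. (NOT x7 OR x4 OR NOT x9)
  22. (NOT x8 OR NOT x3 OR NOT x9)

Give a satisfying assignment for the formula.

x1 = F, x2 = F, x3 = F, x4 = F, x5 = T, x6 = F, x7 = F, x8 = F, x9 = T

Unit propagation: (NOT x8) forces x8 = False.
Unit propagation: (x9) forces x9 = True.
(NOT x4) is a unit clause, so x4 = False.
Unit propagation: (NOT x7) forces x7 = False.
x1 occurs only negated in the remaining clauses — set x1 = False.
x5 occurs only positively in the remaining clauses — set x5 = True.
Branch on x2: take x2 = False.
x3, x6 are now unconstrained; take x3 = False, x6 = False.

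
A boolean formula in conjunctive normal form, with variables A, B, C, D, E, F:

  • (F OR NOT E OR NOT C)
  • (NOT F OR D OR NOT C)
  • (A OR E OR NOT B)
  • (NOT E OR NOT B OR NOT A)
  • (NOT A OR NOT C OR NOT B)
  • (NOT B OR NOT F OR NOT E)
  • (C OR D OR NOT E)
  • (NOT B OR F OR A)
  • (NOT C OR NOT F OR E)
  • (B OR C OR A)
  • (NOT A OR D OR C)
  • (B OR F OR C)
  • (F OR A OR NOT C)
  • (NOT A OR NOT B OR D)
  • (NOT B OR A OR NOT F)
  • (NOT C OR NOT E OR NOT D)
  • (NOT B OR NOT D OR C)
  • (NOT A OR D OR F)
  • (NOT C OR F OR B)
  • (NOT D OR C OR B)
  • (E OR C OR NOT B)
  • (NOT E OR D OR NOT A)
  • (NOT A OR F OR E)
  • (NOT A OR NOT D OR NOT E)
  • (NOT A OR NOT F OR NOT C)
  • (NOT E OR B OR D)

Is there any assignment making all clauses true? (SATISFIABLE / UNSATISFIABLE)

UNSATISFIABLE

C = True:
  A = True:
    propagation gives B=False, F=True; an empty clause results — contradiction.
  A = False:
    propagation gives F=True, D=True, E=True; an empty clause results — contradiction.
C = False:
  B = True:
    propagation gives D=False, E=False; an empty clause results — contradiction.
  B = False:
    propagation gives A=True, D=True; an empty clause results — contradiction.
Every branch closes, so no satisfying assignment exists.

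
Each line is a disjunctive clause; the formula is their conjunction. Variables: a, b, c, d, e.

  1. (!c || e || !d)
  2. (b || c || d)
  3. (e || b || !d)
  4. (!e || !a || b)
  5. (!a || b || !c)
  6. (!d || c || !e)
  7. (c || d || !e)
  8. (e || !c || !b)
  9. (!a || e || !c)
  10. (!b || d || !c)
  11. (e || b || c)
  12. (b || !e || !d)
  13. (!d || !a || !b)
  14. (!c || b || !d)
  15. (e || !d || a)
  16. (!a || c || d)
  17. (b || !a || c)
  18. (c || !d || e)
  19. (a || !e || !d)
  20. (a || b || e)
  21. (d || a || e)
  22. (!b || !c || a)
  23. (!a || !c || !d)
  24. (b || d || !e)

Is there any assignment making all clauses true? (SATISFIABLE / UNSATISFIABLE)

UNSATISFIABLE

d = True:
  e = True:
    propagation gives c=True, b=True, a=False; an empty clause results — contradiction.
  e = False:
    propagation gives c=False; an empty clause results — contradiction.
d = False:
  b = True:
    propagation gives c=False, e=False, a=False; an empty clause results — contradiction.
  b = False:
    propagation gives c=True, a=False, e=True; an empty clause results — contradiction.
Every branch closes, so no satisfying assignment exists.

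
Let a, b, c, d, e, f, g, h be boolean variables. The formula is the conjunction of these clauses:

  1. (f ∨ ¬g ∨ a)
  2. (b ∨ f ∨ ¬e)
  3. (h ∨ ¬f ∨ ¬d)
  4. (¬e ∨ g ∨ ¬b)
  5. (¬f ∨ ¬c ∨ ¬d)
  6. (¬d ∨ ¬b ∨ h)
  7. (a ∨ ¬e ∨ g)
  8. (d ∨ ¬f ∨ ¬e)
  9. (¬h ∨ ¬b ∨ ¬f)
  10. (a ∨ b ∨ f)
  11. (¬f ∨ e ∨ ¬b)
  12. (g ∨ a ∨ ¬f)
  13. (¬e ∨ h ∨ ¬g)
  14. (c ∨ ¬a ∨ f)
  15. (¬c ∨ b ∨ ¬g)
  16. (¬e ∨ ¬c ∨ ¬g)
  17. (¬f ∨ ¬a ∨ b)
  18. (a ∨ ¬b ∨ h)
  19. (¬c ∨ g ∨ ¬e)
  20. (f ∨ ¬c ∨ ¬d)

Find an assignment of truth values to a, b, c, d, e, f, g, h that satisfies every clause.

a=True, b=True, c=True, d=False, e=False, f=False, g=True, h=True

Check each clause:
  1. (a ∨ ¬g ∨ f) — a is true.
  2. (b ∨ ¬e ∨ f) — b is true.
  3. (h ∨ ¬d ∨ ¬f) — h is true.
  4. (g ∨ ¬e ∨ ¬b) — ¬e is true.
  5. (¬f ∨ ¬d ∨ ¬c) — ¬f is true.
  6. (h ∨ ¬b ∨ ¬d) — h is true.
  7. (¬e ∨ g ∨ a) — a is true.
  8. (¬f ∨ d ∨ ¬e) — ¬f is true.
  9. (¬b ∨ ¬h ∨ ¬f) — ¬f is true.
  10. (a ∨ f ∨ b) — a is true.
  11. (¬b ∨ e ∨ ¬f) — ¬f is true.
  12. (a ∨ g ∨ ¬f) — a is true.
  13. (¬e ∨ ¬g ∨ h) — h is true.
  14. (f ∨ c ∨ ¬a) — c is true.
  15. (¬g ∨ ¬c ∨ b) — b is true.
  16. (¬c ∨ ¬g ∨ ¬e) — ¬e is true.
  17. (¬a ∨ ¬f ∨ b) — b is true.
  18. (h ∨ a ∨ ¬b) — h is true.
  19. (¬c ∨ g ∨ ¬e) — ¬e is true.
  20. (¬d ∨ f ∨ ¬c) — ¬d is true.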